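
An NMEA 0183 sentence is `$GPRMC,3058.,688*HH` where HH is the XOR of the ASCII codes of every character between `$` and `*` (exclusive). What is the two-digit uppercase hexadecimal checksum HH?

5D

XOR the ASCII codes of the payload characters:
  'G' = 0x47 → acc = 0x47
  'P' = 0x50 → acc = 0x17
  'R' = 0x52 → acc = 0x45
  'M' = 0x4D → acc = 0x08
  'C' = 0x43 → acc = 0x4B
  ',' = 0x2C → acc = 0x67
  '3' = 0x33 → acc = 0x54
  '0' = 0x30 → acc = 0x64
  '5' = 0x35 → acc = 0x51
  '8' = 0x38 → acc = 0x69
  '.' = 0x2E → acc = 0x47
  ',' = 0x2C → acc = 0x6B
  '6' = 0x36 → acc = 0x5D
  '8' = 0x38 → acc = 0x65
  '8' = 0x38 → acc = 0x5D
Checksum = 0x5D.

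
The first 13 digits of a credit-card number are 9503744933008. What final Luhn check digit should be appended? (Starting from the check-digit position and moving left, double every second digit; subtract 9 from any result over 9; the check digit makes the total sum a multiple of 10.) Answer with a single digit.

Partial digits right→left: 8 0 0 3 3 9 4 4 7 3 0 5 9
Double every second digit counting from the check-digit position (so the 1st, 3rd, 5th, ... of the partial from the right).
  doubled (with −9 where >9): 7 0 6 8 5 0 9 → sum 35
  kept as-is: 0 3 9 4 3 5 → sum 24
Total = 35 + 24 = 59.
Check digit = (10 − (59 mod 10)) mod 10 = 1.

1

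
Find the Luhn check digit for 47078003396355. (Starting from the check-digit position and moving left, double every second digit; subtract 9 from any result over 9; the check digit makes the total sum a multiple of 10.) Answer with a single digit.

2

Partial digits right→left: 5 5 3 6 9 3 3 0 0 8 7 0 7 4
Double every second digit counting from the check-digit position (so the 1st, 3rd, 5th, ... of the partial from the right).
  doubled (with −9 where >9): 1 6 9 6 0 5 5 → sum 32
  kept as-is: 5 6 3 0 8 0 4 → sum 26
Total = 32 + 26 = 58.
Check digit = (10 − (58 mod 10)) mod 10 = 2.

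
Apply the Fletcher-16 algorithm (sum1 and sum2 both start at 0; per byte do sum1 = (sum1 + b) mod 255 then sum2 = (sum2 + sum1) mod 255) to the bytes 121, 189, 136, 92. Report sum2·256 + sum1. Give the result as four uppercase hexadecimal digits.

Running sums (mod 255):
  after byte 0 (121): sum1=121, sum2=121
  after byte 1 (189): sum1=55, sum2=176
  after byte 2 (136): sum1=191, sum2=112
  after byte 3 (92): sum1=28, sum2=140
Checksum = sum2·256 + sum1 = 140·256 + 28 = 35868 = 0x8C1C.

8C1C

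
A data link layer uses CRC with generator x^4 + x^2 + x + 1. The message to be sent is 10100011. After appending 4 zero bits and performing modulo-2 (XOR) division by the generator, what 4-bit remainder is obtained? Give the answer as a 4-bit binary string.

1010

Append 4 zeros: 101000110000. Divide by 10111 (XOR where the leading bit is 1):
  pos 0: 10100 XOR 10111 = 00011
  pos 3: 11011 XOR 10111 = 01100
  pos 4: 11000 XOR 10111 = 01111
  pos 5: 11110 XOR 10111 = 01001
  pos 6: 10010 XOR 10111 = 00101
Remainder (last 4 bits) = 1010. This is the CRC / FCS.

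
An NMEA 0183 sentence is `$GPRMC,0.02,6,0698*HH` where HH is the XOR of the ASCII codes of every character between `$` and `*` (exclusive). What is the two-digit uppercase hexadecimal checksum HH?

XOR the ASCII codes of the payload characters:
  'G' = 0x47 → acc = 0x47
  'P' = 0x50 → acc = 0x17
  'R' = 0x52 → acc = 0x45
  'M' = 0x4D → acc = 0x08
  'C' = 0x43 → acc = 0x4B
  ',' = 0x2C → acc = 0x67
  '0' = 0x30 → acc = 0x57
  '.' = 0x2E → acc = 0x79
  '0' = 0x30 → acc = 0x49
  '2' = 0x32 → acc = 0x7B
  ',' = 0x2C → acc = 0x57
  '6' = 0x36 → acc = 0x61
  ',' = 0x2C → acc = 0x4D
  '0' = 0x30 → acc = 0x7D
  '6' = 0x36 → acc = 0x4B
  '9' = 0x39 → acc = 0x72
  '8' = 0x38 → acc = 0x4A
Checksum = 0x4A.

4A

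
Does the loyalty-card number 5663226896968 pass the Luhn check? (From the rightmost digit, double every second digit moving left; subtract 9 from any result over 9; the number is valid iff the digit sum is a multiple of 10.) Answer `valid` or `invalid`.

invalid

From the right, keep odd positions and double even positions (subtract 9 from any doubled value over 9):
  doubled (positions 2,4,...): 3 3 7 4 6 3 → sum 26
  kept (positions 1,3,...): 8 9 9 6 2 6 5 → sum 45
Total = 71.
71 mod 10 = 1, so the number is invalid.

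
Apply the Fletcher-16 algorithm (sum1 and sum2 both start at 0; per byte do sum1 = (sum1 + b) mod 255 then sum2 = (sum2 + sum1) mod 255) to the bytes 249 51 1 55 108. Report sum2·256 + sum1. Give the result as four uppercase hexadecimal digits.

Running sums (mod 255):
  after byte 0 (249): sum1=249, sum2=249
  after byte 1 (51): sum1=45, sum2=39
  after byte 2 (1): sum1=46, sum2=85
  after byte 3 (55): sum1=101, sum2=186
  after byte 4 (108): sum1=209, sum2=140
Checksum = sum2·256 + sum1 = 140·256 + 209 = 36049 = 0x8CD1.

8CD1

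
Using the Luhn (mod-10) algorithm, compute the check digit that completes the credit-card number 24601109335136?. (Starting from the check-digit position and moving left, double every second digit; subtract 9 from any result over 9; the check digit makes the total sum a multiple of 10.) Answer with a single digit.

Partial digits right→left: 6 3 1 5 3 3 9 0 1 1 0 6 4 2
Double every second digit counting from the check-digit position (so the 1st, 3rd, 5th, ... of the partial from the right).
  doubled (with −9 where >9): 3 2 6 9 2 0 8 → sum 30
  kept as-is: 3 5 3 0 1 6 2 → sum 20
Total = 30 + 20 = 50.
Check digit = (10 − (50 mod 10)) mod 10 = 0.

0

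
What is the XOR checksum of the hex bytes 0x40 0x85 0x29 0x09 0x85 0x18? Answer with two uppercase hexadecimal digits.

78

XOR the bytes together:
  start with 0x40
  0x40 ⊕ 0x85 = 0xC5
  0xC5 ⊕ 0x29 = 0xEC
  0xEC ⊕ 0x09 = 0xE5
  0xE5 ⊕ 0x85 = 0x60
  0x60 ⊕ 0x18 = 0x78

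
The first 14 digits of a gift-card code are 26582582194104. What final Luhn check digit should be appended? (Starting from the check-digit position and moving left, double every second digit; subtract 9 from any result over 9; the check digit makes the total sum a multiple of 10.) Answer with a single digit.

4

Partial digits right→left: 4 0 1 4 9 1 2 8 5 2 8 5 6 2
Double every second digit counting from the check-digit position (so the 1st, 3rd, 5th, ... of the partial from the right).
  doubled (with −9 where >9): 8 2 9 4 1 7 3 → sum 34
  kept as-is: 0 4 1 8 2 5 2 → sum 22
Total = 34 + 22 = 56.
Check digit = (10 − (56 mod 10)) mod 10 = 4.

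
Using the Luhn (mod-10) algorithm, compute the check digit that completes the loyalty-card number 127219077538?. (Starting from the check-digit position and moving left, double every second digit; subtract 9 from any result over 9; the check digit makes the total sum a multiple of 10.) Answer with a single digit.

Partial digits right→left: 8 3 5 7 7 0 9 1 2 7 2 1
Double every second digit counting from the check-digit position (so the 1st, 3rd, 5th, ... of the partial from the right).
  doubled (with −9 where >9): 7 1 5 9 4 4 → sum 30
  kept as-is: 3 7 0 1 7 1 → sum 19
Total = 30 + 19 = 49.
Check digit = (10 − (49 mod 10)) mod 10 = 1.

1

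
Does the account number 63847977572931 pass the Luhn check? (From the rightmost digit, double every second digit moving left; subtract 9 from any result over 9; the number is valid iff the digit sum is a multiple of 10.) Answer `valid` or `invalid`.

invalid

From the right, keep odd positions and double even positions (subtract 9 from any doubled value over 9):
  doubled (positions 2,4,...): 6 4 1 5 5 7 3 → sum 31
  kept (positions 1,3,...): 1 9 7 7 9 4 3 → sum 40
Total = 71.
71 mod 10 = 1, so the number is invalid.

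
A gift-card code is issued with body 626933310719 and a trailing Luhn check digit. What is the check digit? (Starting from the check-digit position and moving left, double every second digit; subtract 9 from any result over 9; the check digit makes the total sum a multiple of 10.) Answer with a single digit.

Partial digits right→left: 9 1 7 0 1 3 3 3 9 6 2 6
Double every second digit counting from the check-digit position (so the 1st, 3rd, 5th, ... of the partial from the right).
  doubled (with −9 where >9): 9 5 2 6 9 4 → sum 35
  kept as-is: 1 0 3 3 6 6 → sum 19
Total = 35 + 19 = 54.
Check digit = (10 − (54 mod 10)) mod 10 = 6.

6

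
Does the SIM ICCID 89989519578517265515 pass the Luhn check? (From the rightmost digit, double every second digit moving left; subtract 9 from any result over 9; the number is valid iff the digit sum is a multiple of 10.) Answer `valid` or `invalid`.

From the right, keep odd positions and double even positions (subtract 9 from any doubled value over 9):
  doubled (positions 2,4,...): 2 1 4 2 7 1 2 9 9 7 → sum 44
  kept (positions 1,3,...): 5 5 6 7 5 7 9 5 8 9 → sum 66
Total = 110.
110 mod 10 = 0, so the number is valid.

valid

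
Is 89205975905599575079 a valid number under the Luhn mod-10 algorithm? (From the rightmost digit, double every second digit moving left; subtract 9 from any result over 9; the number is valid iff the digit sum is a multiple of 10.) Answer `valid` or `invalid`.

invalid

From the right, keep odd positions and double even positions (subtract 9 from any doubled value over 9):
  doubled (positions 2,4,...): 5 1 1 9 1 9 5 1 4 7 → sum 43
  kept (positions 1,3,...): 9 0 7 9 5 0 5 9 0 9 → sum 53
Total = 96.
96 mod 10 = 6, so the number is invalid.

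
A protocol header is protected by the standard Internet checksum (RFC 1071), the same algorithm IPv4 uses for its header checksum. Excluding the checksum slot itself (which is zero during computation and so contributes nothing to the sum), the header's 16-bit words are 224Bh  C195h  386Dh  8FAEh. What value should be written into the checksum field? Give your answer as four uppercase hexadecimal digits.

One's-complement addition (fold any carry out of bit 15 back into bit 0):
  0x224B + 0xC195 = 0x0E3E0
  0xE3E0 + 0x386D = 0x11C4D → wrap carry → 0x1C4E
  0x1C4E + 0x8FAE = 0x0ABFC
One's-complement sum = 0xABFC.
Checksum = ~0xABFC & 0xFFFF = 0x5403.

5403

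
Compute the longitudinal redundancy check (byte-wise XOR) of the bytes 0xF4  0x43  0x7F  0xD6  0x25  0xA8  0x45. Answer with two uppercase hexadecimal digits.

D6

XOR the bytes together:
  start with 0xF4
  0xF4 ⊕ 0x43 = 0xB7
  0xB7 ⊕ 0x7F = 0xC8
  0xC8 ⊕ 0xD6 = 0x1E
  0x1E ⊕ 0x25 = 0x3B
  0x3B ⊕ 0xA8 = 0x93
  0x93 ⊕ 0x45 = 0xD6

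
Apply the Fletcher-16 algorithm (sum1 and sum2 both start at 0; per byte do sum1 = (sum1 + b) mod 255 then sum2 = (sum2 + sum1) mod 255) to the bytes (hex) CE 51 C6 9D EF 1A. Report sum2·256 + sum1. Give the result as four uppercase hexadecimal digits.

Running sums (mod 255):
  after byte 0 (CE): sum1=206, sum2=206
  after byte 1 (51): sum1=32, sum2=238
  after byte 2 (C6): sum1=230, sum2=213
  after byte 3 (9D): sum1=132, sum2=90
  after byte 4 (EF): sum1=116, sum2=206
  after byte 5 (1A): sum1=142, sum2=93
Checksum = sum2·256 + sum1 = 93·256 + 142 = 23950 = 0x5D8E.

5D8E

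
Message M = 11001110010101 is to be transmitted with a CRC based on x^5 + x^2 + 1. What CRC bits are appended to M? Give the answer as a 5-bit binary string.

Append 5 zeros: 1100111001010100000. Divide by 100101 (XOR where the leading bit is 1):
  pos 0: 110011 XOR 100101 = 010110
  pos 1: 101101 XOR 100101 = 001000
  pos 3: 100000 XOR 100101 = 000101
  pos 6: 101101 XOR 100101 = 001000
  pos 8: 100001 XOR 100101 = 000100
  pos 11: 100000 XOR 100101 = 000101
Remainder (last 5 bits) = 10100. This is the CRC / FCS.

10100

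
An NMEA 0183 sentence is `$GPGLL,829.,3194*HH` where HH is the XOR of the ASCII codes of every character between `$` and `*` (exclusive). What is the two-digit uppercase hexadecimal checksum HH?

42

XOR the ASCII codes of the payload characters:
  'G' = 0x47 → acc = 0x47
  'P' = 0x50 → acc = 0x17
  'G' = 0x47 → acc = 0x50
  'L' = 0x4C → acc = 0x1C
  'L' = 0x4C → acc = 0x50
  ',' = 0x2C → acc = 0x7C
  '8' = 0x38 → acc = 0x44
  '2' = 0x32 → acc = 0x76
  '9' = 0x39 → acc = 0x4F
  '.' = 0x2E → acc = 0x61
  ',' = 0x2C → acc = 0x4D
  '3' = 0x33 → acc = 0x7E
  '1' = 0x31 → acc = 0x4F
  '9' = 0x39 → acc = 0x76
  '4' = 0x34 → acc = 0x42
Checksum = 0x42.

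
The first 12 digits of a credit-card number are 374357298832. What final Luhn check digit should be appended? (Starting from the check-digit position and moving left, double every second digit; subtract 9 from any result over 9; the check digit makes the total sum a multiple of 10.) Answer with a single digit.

Partial digits right→left: 2 3 8 8 9 2 7 5 3 4 7 3
Double every second digit counting from the check-digit position (so the 1st, 3rd, 5th, ... of the partial from the right).
  doubled (with −9 where >9): 4 7 9 5 6 5 → sum 36
  kept as-is: 3 8 2 5 4 3 → sum 25
Total = 36 + 25 = 61.
Check digit = (10 − (61 mod 10)) mod 10 = 9.

9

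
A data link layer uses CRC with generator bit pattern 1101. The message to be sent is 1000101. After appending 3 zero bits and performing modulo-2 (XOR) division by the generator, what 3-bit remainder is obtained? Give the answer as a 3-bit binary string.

010

Append 3 zeros: 1000101000. Divide by 1101 (XOR where the leading bit is 1):
  pos 0: 1000 XOR 1101 = 0101
  pos 1: 1011 XOR 1101 = 0110
  pos 2: 1100 XOR 1101 = 0001
  pos 5: 1100 XOR 1101 = 0001
Remainder (last 3 bits) = 010. This is the CRC / FCS.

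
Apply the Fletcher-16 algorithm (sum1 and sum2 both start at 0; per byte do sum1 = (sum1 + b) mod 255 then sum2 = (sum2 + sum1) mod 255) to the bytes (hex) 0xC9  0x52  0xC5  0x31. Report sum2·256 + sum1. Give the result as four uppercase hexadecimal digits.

DA13

Running sums (mod 255):
  after byte 0 (0xC9): sum1=201, sum2=201
  after byte 1 (0x52): sum1=28, sum2=229
  after byte 2 (0xC5): sum1=225, sum2=199
  after byte 3 (0x31): sum1=19, sum2=218
Checksum = sum2·256 + sum1 = 218·256 + 19 = 55827 = 0xDA13.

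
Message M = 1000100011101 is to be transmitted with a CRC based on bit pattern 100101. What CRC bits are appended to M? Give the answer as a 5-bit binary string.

01001

Append 5 zeros: 100010001110100000. Divide by 100101 (XOR where the leading bit is 1):
  pos 0: 100010 XOR 100101 = 000111
  pos 3: 111001 XOR 100101 = 011100
  pos 4: 111001 XOR 100101 = 011100
  pos 5: 111001 XOR 100101 = 011100
  pos 6: 111000 XOR 100101 = 011101
  pos 7: 111011 XOR 100101 = 011110
  pos 8: 111100 XOR 100101 = 011001
  pos 9: 110010 XOR 100101 = 010111
  pos 10: 101110 XOR 100101 = 001011
  pos 12: 101100 XOR 100101 = 001001
Remainder (last 5 bits) = 01001. This is the CRC / FCS.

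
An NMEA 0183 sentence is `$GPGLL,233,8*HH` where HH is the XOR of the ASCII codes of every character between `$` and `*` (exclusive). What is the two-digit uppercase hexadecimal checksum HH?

5A

XOR the ASCII codes of the payload characters:
  'G' = 0x47 → acc = 0x47
  'P' = 0x50 → acc = 0x17
  'G' = 0x47 → acc = 0x50
  'L' = 0x4C → acc = 0x1C
  'L' = 0x4C → acc = 0x50
  ',' = 0x2C → acc = 0x7C
  '2' = 0x32 → acc = 0x4E
  '3' = 0x33 → acc = 0x7D
  '3' = 0x33 → acc = 0x4E
  ',' = 0x2C → acc = 0x62
  '8' = 0x38 → acc = 0x5A
Checksum = 0x5A.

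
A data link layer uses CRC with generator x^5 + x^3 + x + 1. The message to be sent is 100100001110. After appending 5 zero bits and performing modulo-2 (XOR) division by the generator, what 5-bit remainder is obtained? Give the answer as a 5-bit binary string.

00010

Append 5 zeros: 10010000111000000. Divide by 101011 (XOR where the leading bit is 1):
  pos 0: 100100 XOR 101011 = 001111
  pos 2: 111100 XOR 101011 = 010111
  pos 3: 101111 XOR 101011 = 000100
  pos 6: 100110 XOR 101011 = 001101
  pos 8: 110100 XOR 101011 = 011111
  pos 9: 111110 XOR 101011 = 010101
  pos 10: 101010 XOR 101011 = 000001
Remainder (last 5 bits) = 00010. This is the CRC / FCS.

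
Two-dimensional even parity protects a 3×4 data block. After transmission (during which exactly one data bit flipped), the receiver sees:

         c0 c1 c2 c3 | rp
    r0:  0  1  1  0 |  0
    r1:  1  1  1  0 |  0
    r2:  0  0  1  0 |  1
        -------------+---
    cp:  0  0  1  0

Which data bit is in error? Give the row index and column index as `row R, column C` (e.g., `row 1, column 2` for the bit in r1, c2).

row 1, column 0

Recompute each row's even parity and compare to rp:
  r0: data parity 0, sent rp 0 → ok
  r1: data parity 1, sent rp 0 → mismatch
  r2: data parity 1, sent rp 1 → ok
Recompute each column's even parity and compare to cp:
  c0: data parity 1, sent cp 0 → mismatch
  c1: data parity 0, sent cp 0 → ok
  c2: data parity 1, sent cp 1 → ok
  c3: data parity 0, sent cp 0 → ok
Exactly one row (r1) and one column (c0) fail → the flipped bit is at their intersection.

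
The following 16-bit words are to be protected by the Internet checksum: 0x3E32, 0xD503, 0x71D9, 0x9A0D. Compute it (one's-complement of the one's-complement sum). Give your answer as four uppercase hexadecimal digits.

One's-complement addition (fold any carry out of bit 15 back into bit 0):
  0x3E32 + 0xD503 = 0x11335 → wrap carry → 0x1336
  0x1336 + 0x71D9 = 0x0850F
  0x850F + 0x9A0D = 0x11F1C → wrap carry → 0x1F1D
One's-complement sum = 0x1F1D.
Checksum = ~0x1F1D & 0xFFFF = 0xE0E2.

E0E2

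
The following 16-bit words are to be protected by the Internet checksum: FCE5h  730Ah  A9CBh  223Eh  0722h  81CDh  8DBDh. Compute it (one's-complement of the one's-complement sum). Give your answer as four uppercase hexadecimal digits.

One's-complement addition (fold any carry out of bit 15 back into bit 0):
  0xFCE5 + 0x730A = 0x16FEF → wrap carry → 0x6FF0
  0x6FF0 + 0xA9CB = 0x119BB → wrap carry → 0x19BC
  0x19BC + 0x223E = 0x03BFA
  0x3BFA + 0x0722 = 0x0431C
  0x431C + 0x81CD = 0x0C4E9
  0xC4E9 + 0x8DBD = 0x152A6 → wrap carry → 0x52A7
One's-complement sum = 0x52A7.
Checksum = ~0x52A7 & 0xFFFF = 0xAD58.

AD58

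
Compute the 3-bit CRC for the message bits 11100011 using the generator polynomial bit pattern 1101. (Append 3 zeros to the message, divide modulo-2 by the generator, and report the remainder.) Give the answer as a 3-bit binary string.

Append 3 zeros: 11100011000. Divide by 1101 (XOR where the leading bit is 1):
  pos 0: 1110 XOR 1101 = 0011
  pos 2: 1100 XOR 1101 = 0001
  pos 5: 1110 XOR 1101 = 0011
  pos 7: 1100 XOR 1101 = 0001
Remainder (last 3 bits) = 001. This is the CRC / FCS.

001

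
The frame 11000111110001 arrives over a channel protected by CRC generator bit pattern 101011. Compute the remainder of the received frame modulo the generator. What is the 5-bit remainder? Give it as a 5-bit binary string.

Modulo-2 division of 11000111110001 by 101011:
  pos 0: 110001 XOR 101011 = 011010
  pos 1: 110101 XOR 101011 = 011110
  pos 2: 111101 XOR 101011 = 010110
  pos 3: 101101 XOR 101011 = 000110
  pos 6: 110100 XOR 101011 = 011111
  pos 7: 111110 XOR 101011 = 010101
  pos 8: 101011 XOR 101011 = 000000
Remainder = 00000 (zero — the frame passes the CRC check).

00000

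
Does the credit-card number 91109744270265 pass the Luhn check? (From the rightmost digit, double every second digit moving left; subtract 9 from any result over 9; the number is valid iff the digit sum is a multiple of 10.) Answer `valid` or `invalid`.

From the right, keep odd positions and double even positions (subtract 9 from any doubled value over 9):
  doubled (positions 2,4,...): 3 0 4 8 9 2 9 → sum 35
  kept (positions 1,3,...): 5 2 7 4 7 0 1 → sum 26
Total = 61.
61 mod 10 = 1, so the number is invalid.

invalid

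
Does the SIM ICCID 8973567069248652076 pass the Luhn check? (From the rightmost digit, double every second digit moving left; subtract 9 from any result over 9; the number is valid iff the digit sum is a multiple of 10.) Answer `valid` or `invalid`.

invalid

From the right, keep odd positions and double even positions (subtract 9 from any doubled value over 9):
  doubled (positions 2,4,...): 5 4 3 8 9 0 3 6 9 → sum 47
  kept (positions 1,3,...): 6 0 5 8 2 6 7 5 7 8 → sum 54
Total = 101.
101 mod 10 = 1, so the number is invalid.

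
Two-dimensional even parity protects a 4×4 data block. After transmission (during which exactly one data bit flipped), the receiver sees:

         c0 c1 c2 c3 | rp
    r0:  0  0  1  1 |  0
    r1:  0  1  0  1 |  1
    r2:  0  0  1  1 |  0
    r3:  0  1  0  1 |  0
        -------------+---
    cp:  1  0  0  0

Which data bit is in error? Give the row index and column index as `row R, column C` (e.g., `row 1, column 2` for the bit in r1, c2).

row 1, column 0

Recompute each row's even parity and compare to rp:
  r0: data parity 0, sent rp 0 → ok
  r1: data parity 0, sent rp 1 → mismatch
  r2: data parity 0, sent rp 0 → ok
  r3: data parity 0, sent rp 0 → ok
Recompute each column's even parity and compare to cp:
  c0: data parity 0, sent cp 1 → mismatch
  c1: data parity 0, sent cp 0 → ok
  c2: data parity 0, sent cp 0 → ok
  c3: data parity 0, sent cp 0 → ok
Exactly one row (r1) and one column (c0) fail → the flipped bit is at their intersection.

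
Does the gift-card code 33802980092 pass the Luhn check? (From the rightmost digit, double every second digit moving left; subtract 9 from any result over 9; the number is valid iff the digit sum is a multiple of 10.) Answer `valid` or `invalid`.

invalid

From the right, keep odd positions and double even positions (subtract 9 from any doubled value over 9):
  doubled (positions 2,4,...): 9 0 9 0 6 → sum 24
  kept (positions 1,3,...): 2 0 8 2 8 3 → sum 23
Total = 47.
47 mod 10 = 7, so the number is invalid.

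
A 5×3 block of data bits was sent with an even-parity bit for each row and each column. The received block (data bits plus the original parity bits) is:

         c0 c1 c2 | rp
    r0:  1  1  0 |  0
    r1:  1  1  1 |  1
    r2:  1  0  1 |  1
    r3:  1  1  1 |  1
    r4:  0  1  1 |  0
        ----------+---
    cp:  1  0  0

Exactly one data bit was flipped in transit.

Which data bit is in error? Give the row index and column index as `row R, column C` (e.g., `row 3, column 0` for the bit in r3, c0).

Recompute each row's even parity and compare to rp:
  r0: data parity 0, sent rp 0 → ok
  r1: data parity 1, sent rp 1 → ok
  r2: data parity 0, sent rp 1 → mismatch
  r3: data parity 1, sent rp 1 → ok
  r4: data parity 0, sent rp 0 → ok
Recompute each column's even parity and compare to cp:
  c0: data parity 0, sent cp 1 → mismatch
  c1: data parity 0, sent cp 0 → ok
  c2: data parity 0, sent cp 0 → ok
Exactly one row (r2) and one column (c0) fail → the flipped bit is at their intersection.

row 2, column 0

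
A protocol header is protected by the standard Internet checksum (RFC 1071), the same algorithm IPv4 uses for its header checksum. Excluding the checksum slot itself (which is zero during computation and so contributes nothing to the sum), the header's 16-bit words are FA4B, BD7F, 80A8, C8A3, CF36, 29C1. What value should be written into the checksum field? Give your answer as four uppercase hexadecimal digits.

One's-complement addition (fold any carry out of bit 15 back into bit 0):
  0xFA4B + 0xBD7F = 0x1B7CA → wrap carry → 0xB7CB
  0xB7CB + 0x80A8 = 0x13873 → wrap carry → 0x3874
  0x3874 + 0xC8A3 = 0x10117 → wrap carry → 0x0118
  0x0118 + 0xCF36 = 0x0D04E
  0xD04E + 0x29C1 = 0x0FA0F
One's-complement sum = 0xFA0F.
Checksum = ~0xFA0F & 0xFFFF = 0x05F0.

05F0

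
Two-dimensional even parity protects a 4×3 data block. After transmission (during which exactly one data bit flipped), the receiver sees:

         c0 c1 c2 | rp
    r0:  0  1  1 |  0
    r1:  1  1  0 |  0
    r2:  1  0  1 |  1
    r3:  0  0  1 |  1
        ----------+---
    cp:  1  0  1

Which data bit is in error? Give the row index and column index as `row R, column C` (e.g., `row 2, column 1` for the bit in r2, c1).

row 2, column 0

Recompute each row's even parity and compare to rp:
  r0: data parity 0, sent rp 0 → ok
  r1: data parity 0, sent rp 0 → ok
  r2: data parity 0, sent rp 1 → mismatch
  r3: data parity 1, sent rp 1 → ok
Recompute each column's even parity and compare to cp:
  c0: data parity 0, sent cp 1 → mismatch
  c1: data parity 0, sent cp 0 → ok
  c2: data parity 1, sent cp 1 → ok
Exactly one row (r2) and one column (c0) fail → the flipped bit is at their intersection.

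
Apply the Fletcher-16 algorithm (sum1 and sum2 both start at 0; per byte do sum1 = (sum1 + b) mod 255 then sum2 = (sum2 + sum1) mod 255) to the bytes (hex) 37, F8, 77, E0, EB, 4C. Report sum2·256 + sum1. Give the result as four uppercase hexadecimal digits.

Running sums (mod 255):
  after byte 0 (37): sum1=55, sum2=55
  after byte 1 (F8): sum1=48, sum2=103
  after byte 2 (77): sum1=167, sum2=15
  after byte 3 (E0): sum1=136, sum2=151
  after byte 4 (EB): sum1=116, sum2=12
  after byte 5 (4C): sum1=192, sum2=204
Checksum = sum2·256 + sum1 = 204·256 + 192 = 52416 = 0xCCC0.

CCC0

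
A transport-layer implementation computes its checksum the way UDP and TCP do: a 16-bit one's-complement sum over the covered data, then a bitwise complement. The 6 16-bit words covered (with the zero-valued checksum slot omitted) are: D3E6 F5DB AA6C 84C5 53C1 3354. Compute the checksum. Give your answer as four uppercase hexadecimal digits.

One's-complement addition (fold any carry out of bit 15 back into bit 0):
  0xD3E6 + 0xF5DB = 0x1C9C1 → wrap carry → 0xC9C2
  0xC9C2 + 0xAA6C = 0x1742E → wrap carry → 0x742F
  0x742F + 0x84C5 = 0x0F8F4
  0xF8F4 + 0x53C1 = 0x14CB5 → wrap carry → 0x4CB6
  0x4CB6 + 0x3354 = 0x0800A
One's-complement sum = 0x800A.
Checksum = ~0x800A & 0xFFFF = 0x7FF5.

7FF5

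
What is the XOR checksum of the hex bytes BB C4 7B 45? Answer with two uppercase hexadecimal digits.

41

XOR the bytes together:
  start with 0xBB
  0xBB ⊕ 0xC4 = 0x7F
  0x7F ⊕ 0x7B = 0x04
  0x04 ⊕ 0x45 = 0x41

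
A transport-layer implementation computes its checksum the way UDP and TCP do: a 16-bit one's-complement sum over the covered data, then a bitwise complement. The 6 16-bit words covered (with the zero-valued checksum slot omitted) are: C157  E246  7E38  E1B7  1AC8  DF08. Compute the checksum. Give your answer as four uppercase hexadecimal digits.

02A0

One's-complement addition (fold any carry out of bit 15 back into bit 0):
  0xC157 + 0xE246 = 0x1A39D → wrap carry → 0xA39E
  0xA39E + 0x7E38 = 0x121D6 → wrap carry → 0x21D7
  0x21D7 + 0xE1B7 = 0x1038E → wrap carry → 0x038F
  0x038F + 0x1AC8 = 0x01E57
  0x1E57 + 0xDF08 = 0x0FD5F
One's-complement sum = 0xFD5F.
Checksum = ~0xFD5F & 0xFFFF = 0x02A0.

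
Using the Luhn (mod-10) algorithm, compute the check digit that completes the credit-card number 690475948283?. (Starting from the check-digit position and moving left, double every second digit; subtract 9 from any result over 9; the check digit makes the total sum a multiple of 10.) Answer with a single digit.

6

Partial digits right→left: 3 8 2 8 4 9 5 7 4 0 9 6
Double every second digit counting from the check-digit position (so the 1st, 3rd, 5th, ... of the partial from the right).
  doubled (with −9 where >9): 6 4 8 1 8 9 → sum 36
  kept as-is: 8 8 9 7 0 6 → sum 38
Total = 36 + 38 = 74.
Check digit = (10 − (74 mod 10)) mod 10 = 6.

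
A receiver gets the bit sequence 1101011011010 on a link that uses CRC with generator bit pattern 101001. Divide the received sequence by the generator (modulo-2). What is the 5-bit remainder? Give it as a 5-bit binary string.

Modulo-2 division of 1101011011010 by 101001:
  pos 0: 110101 XOR 101001 = 011100
  pos 1: 111001 XOR 101001 = 010000
  pos 2: 100000 XOR 101001 = 001001
  pos 4: 100111 XOR 101001 = 001110
  pos 6: 111001 XOR 101001 = 010000
  pos 7: 100000 XOR 101001 = 001001
Remainder = 01001 (nonzero — an error is detected).

01001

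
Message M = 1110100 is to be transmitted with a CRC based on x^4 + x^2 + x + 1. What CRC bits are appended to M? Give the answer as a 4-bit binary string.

Append 4 zeros: 11101000000. Divide by 10111 (XOR where the leading bit is 1):
  pos 0: 11101 XOR 10111 = 01010
  pos 1: 10100 XOR 10111 = 00011
  pos 4: 11000 XOR 10111 = 01111
  pos 5: 11110 XOR 10111 = 01001
  pos 6: 10010 XOR 10111 = 00101
Remainder (last 4 bits) = 0101. This is the CRC / FCS.

0101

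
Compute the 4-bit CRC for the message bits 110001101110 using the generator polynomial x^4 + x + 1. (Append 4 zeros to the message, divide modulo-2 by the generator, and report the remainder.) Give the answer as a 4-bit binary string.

0100

Append 4 zeros: 1100011011100000. Divide by 10011 (XOR where the leading bit is 1):
  pos 0: 11000 XOR 10011 = 01011
  pos 1: 10111 XOR 10011 = 00100
  pos 3: 10010 XOR 10011 = 00001
  pos 7: 11110 XOR 10011 = 01101
  pos 8: 11010 XOR 10011 = 01001
  pos 9: 10010 XOR 10011 = 00001
Remainder (last 4 bits) = 0100. This is the CRC / FCS.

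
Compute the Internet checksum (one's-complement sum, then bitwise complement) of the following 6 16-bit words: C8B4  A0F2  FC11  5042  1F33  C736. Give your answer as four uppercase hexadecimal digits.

One's-complement addition (fold any carry out of bit 15 back into bit 0):
  0xC8B4 + 0xA0F2 = 0x169A6 → wrap carry → 0x69A7
  0x69A7 + 0xFC11 = 0x165B8 → wrap carry → 0x65B9
  0x65B9 + 0x5042 = 0x0B5FB
  0xB5FB + 0x1F33 = 0x0D52E
  0xD52E + 0xC736 = 0x19C64 → wrap carry → 0x9C65
One's-complement sum = 0x9C65.
Checksum = ~0x9C65 & 0xFFFF = 0x639A.

639A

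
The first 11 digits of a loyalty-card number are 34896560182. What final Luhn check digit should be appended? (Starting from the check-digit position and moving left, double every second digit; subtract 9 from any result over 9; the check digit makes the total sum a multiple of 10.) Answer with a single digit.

9

Partial digits right→left: 2 8 1 0 6 5 6 9 8 4 3
Double every second digit counting from the check-digit position (so the 1st, 3rd, 5th, ... of the partial from the right).
  doubled (with −9 where >9): 4 2 3 3 7 6 → sum 25
  kept as-is: 8 0 5 9 4 → sum 26
Total = 25 + 26 = 51.
Check digit = (10 − (51 mod 10)) mod 10 = 9.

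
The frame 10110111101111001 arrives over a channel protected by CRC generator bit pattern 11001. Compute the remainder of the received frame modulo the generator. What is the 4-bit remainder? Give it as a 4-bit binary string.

0000

Modulo-2 division of 10110111101111001 by 11001:
  pos 0: 10110 XOR 11001 = 01111
  pos 1: 11111 XOR 11001 = 00110
  pos 3: 11011 XOR 11001 = 00010
  pos 6: 10101 XOR 11001 = 01100
  pos 7: 11001 XOR 11001 = 00000
  pos 12: 11001 XOR 11001 = 00000
Remainder = 0000 (zero — the frame passes the CRC check).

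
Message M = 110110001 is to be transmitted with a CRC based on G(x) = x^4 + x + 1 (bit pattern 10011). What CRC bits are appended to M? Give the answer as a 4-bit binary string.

1101

Append 4 zeros: 1101100010000. Divide by 10011 (XOR where the leading bit is 1):
  pos 0: 11011 XOR 10011 = 01000
  pos 1: 10000 XOR 10011 = 00011
  pos 4: 11001 XOR 10011 = 01010
  pos 5: 10100 XOR 10011 = 00111
  pos 7: 11100 XOR 10011 = 01111
  pos 8: 11110 XOR 10011 = 01101
Remainder (last 4 bits) = 1101. This is the CRC / FCS.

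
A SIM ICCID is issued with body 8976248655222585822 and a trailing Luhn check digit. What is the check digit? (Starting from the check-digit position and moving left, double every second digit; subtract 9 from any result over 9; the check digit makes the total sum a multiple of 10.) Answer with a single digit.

6

Partial digits right→left: 2 2 8 5 8 5 2 2 2 5 5 6 8 4 2 6 7 9 8
Double every second digit counting from the check-digit position (so the 1st, 3rd, 5th, ... of the partial from the right).
  doubled (with −9 where >9): 4 7 7 4 4 1 7 4 5 7 → sum 50
  kept as-is: 2 5 5 2 5 6 4 6 9 → sum 44
Total = 50 + 44 = 94.
Check digit = (10 − (94 mod 10)) mod 10 = 6.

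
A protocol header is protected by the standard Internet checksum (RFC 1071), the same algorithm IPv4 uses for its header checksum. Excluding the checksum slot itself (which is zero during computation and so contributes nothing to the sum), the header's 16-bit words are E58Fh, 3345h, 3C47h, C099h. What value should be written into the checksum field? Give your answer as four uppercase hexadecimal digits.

EA49

One's-complement addition (fold any carry out of bit 15 back into bit 0):
  0xE58F + 0x3345 = 0x118D4 → wrap carry → 0x18D5
  0x18D5 + 0x3C47 = 0x0551C
  0x551C + 0xC099 = 0x115B5 → wrap carry → 0x15B6
One's-complement sum = 0x15B6.
Checksum = ~0x15B6 & 0xFFFF = 0xEA49.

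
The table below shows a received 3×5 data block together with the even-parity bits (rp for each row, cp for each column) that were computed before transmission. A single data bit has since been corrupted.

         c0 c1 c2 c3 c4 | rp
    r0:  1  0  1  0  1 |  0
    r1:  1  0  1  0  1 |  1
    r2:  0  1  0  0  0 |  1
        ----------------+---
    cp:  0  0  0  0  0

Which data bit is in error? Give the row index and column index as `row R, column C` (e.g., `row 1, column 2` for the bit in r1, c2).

row 0, column 1

Recompute each row's even parity and compare to rp:
  r0: data parity 1, sent rp 0 → mismatch
  r1: data parity 1, sent rp 1 → ok
  r2: data parity 1, sent rp 1 → ok
Recompute each column's even parity and compare to cp:
  c0: data parity 0, sent cp 0 → ok
  c1: data parity 1, sent cp 0 → mismatch
  c2: data parity 0, sent cp 0 → ok
  c3: data parity 0, sent cp 0 → ok
  c4: data parity 0, sent cp 0 → ok
Exactly one row (r0) and one column (c1) fail → the flipped bit is at their intersection.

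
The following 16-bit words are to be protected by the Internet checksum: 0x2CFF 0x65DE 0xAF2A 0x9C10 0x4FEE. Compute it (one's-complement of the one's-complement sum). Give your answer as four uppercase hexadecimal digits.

D1F8

One's-complement addition (fold any carry out of bit 15 back into bit 0):
  0x2CFF + 0x65DE = 0x092DD
  0x92DD + 0xAF2A = 0x14207 → wrap carry → 0x4208
  0x4208 + 0x9C10 = 0x0DE18
  0xDE18 + 0x4FEE = 0x12E06 → wrap carry → 0x2E07
One's-complement sum = 0x2E07.
Checksum = ~0x2E07 & 0xFFFF = 0xD1F8.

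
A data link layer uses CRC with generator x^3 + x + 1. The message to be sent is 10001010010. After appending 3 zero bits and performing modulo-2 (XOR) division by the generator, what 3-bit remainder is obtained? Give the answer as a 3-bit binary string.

Append 3 zeros: 10001010010000. Divide by 1011 (XOR where the leading bit is 1):
  pos 0: 1000 XOR 1011 = 0011
  pos 2: 1110 XOR 1011 = 0101
  pos 3: 1011 XOR 1011 = 0000
  pos 9: 1000 XOR 1011 = 0011
Remainder (last 3 bits) = 110. This is the CRC / FCS.

110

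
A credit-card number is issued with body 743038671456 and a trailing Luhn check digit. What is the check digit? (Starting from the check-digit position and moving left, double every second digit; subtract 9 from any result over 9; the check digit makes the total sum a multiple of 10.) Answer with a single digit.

4

Partial digits right→left: 6 5 4 1 7 6 8 3 0 3 4 7
Double every second digit counting from the check-digit position (so the 1st, 3rd, 5th, ... of the partial from the right).
  doubled (with −9 where >9): 3 8 5 7 0 8 → sum 31
  kept as-is: 5 1 6 3 3 7 → sum 25
Total = 31 + 25 = 56.
Check digit = (10 − (56 mod 10)) mod 10 = 4.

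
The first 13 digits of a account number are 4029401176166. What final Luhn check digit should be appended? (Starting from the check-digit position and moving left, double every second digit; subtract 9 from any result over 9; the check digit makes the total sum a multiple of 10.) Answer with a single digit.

Partial digits right→left: 6 6 1 6 7 1 1 0 4 9 2 0 4
Double every second digit counting from the check-digit position (so the 1st, 3rd, 5th, ... of the partial from the right).
  doubled (with −9 where >9): 3 2 5 2 8 4 8 → sum 32
  kept as-is: 6 6 1 0 9 0 → sum 22
Total = 32 + 22 = 54.
Check digit = (10 − (54 mod 10)) mod 10 = 6.

6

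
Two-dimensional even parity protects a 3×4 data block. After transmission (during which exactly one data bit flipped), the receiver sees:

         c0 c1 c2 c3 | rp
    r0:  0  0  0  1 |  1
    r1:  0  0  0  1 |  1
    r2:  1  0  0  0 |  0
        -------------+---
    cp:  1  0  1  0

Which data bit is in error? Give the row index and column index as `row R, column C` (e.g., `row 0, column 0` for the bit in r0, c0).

row 2, column 2

Recompute each row's even parity and compare to rp:
  r0: data parity 1, sent rp 1 → ok
  r1: data parity 1, sent rp 1 → ok
  r2: data parity 1, sent rp 0 → mismatch
Recompute each column's even parity and compare to cp:
  c0: data parity 1, sent cp 1 → ok
  c1: data parity 0, sent cp 0 → ok
  c2: data parity 0, sent cp 1 → mismatch
  c3: data parity 0, sent cp 0 → ok
Exactly one row (r2) and one column (c2) fail → the flipped bit is at their intersection.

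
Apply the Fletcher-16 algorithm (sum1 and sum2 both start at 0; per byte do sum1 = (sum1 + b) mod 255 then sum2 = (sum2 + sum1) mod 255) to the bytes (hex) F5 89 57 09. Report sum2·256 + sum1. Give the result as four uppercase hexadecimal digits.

2CDF

Running sums (mod 255):
  after byte 0 (F5): sum1=245, sum2=245
  after byte 1 (89): sum1=127, sum2=117
  after byte 2 (57): sum1=214, sum2=76
  after byte 3 (09): sum1=223, sum2=44
Checksum = sum2·256 + sum1 = 44·256 + 223 = 11487 = 0x2CDF.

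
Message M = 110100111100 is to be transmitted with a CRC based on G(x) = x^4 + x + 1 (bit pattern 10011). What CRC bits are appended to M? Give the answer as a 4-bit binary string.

1111

Append 4 zeros: 1101001111000000. Divide by 10011 (XOR where the leading bit is 1):
  pos 0: 11010 XOR 10011 = 01001
  pos 1: 10010 XOR 10011 = 00001
  pos 5: 11111 XOR 10011 = 01100
  pos 6: 11000 XOR 10011 = 01011
  pos 7: 10110 XOR 10011 = 00101
  pos 9: 10100 XOR 10011 = 00111
  pos 11: 11100 XOR 10011 = 01111
Remainder (last 4 bits) = 1111. This is the CRC / FCS.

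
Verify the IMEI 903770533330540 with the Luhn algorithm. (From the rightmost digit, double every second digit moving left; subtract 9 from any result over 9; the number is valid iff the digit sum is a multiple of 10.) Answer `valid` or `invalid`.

valid

From the right, keep odd positions and double even positions (subtract 9 from any doubled value over 9):
  doubled (positions 2,4,...): 8 0 6 6 0 5 0 → sum 25
  kept (positions 1,3,...): 0 5 3 3 5 7 3 9 → sum 35
Total = 60.
60 mod 10 = 0, so the number is valid.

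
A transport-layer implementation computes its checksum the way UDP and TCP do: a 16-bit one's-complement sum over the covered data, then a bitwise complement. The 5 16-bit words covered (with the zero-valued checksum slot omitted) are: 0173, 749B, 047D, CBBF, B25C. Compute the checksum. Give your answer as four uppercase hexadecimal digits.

One's-complement addition (fold any carry out of bit 15 back into bit 0):
  0x0173 + 0x749B = 0x0760E
  0x760E + 0x047D = 0x07A8B
  0x7A8B + 0xCBBF = 0x1464A → wrap carry → 0x464B
  0x464B + 0xB25C = 0x0F8A7
One's-complement sum = 0xF8A7.
Checksum = ~0xF8A7 & 0xFFFF = 0x0758.

0758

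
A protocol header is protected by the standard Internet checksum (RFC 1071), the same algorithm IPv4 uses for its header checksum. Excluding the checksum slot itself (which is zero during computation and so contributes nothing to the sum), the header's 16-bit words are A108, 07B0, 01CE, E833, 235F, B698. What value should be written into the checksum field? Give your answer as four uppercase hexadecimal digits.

One's-complement addition (fold any carry out of bit 15 back into bit 0):
  0xA108 + 0x07B0 = 0x0A8B8
  0xA8B8 + 0x01CE = 0x0AA86
  0xAA86 + 0xE833 = 0x192B9 → wrap carry → 0x92BA
  0x92BA + 0x235F = 0x0B619
  0xB619 + 0xB698 = 0x16CB1 → wrap carry → 0x6CB2
One's-complement sum = 0x6CB2.
Checksum = ~0x6CB2 & 0xFFFF = 0x934D.

934D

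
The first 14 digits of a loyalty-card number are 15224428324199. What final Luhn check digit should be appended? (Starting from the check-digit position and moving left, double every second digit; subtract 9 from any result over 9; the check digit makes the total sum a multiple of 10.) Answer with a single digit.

0

Partial digits right→left: 9 9 1 4 2 3 8 2 4 4 2 2 5 1
Double every second digit counting from the check-digit position (so the 1st, 3rd, 5th, ... of the partial from the right).
  doubled (with −9 where >9): 9 2 4 7 8 4 1 → sum 35
  kept as-is: 9 4 3 2 4 2 1 → sum 25
Total = 35 + 25 = 60.
Check digit = (10 − (60 mod 10)) mod 10 = 0.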